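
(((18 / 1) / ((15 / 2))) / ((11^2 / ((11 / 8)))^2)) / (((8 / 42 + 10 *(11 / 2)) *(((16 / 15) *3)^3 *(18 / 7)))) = 1225 / 18381406208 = 0.00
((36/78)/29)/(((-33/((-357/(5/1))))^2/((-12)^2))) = 12235104/1140425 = 10.73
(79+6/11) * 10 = 8750/11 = 795.45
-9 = -9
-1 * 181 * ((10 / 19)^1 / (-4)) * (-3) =-2715 / 38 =-71.45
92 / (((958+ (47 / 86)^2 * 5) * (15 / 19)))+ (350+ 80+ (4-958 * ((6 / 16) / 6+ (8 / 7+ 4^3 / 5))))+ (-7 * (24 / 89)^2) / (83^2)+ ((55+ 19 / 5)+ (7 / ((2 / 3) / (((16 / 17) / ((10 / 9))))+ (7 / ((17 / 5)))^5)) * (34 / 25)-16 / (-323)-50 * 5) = -40091182228309419328082964716470501 / 3043225934648280595761946119000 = -13173.91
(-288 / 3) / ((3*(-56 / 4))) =16 / 7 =2.29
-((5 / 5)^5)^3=-1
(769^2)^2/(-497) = -349707832321/497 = -703637489.58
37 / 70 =0.53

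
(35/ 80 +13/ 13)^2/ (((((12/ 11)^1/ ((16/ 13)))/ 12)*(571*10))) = 0.00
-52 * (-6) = 312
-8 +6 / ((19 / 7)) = -110 / 19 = -5.79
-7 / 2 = -3.50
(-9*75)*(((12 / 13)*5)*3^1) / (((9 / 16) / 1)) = -16615.38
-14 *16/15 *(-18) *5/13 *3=4032/13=310.15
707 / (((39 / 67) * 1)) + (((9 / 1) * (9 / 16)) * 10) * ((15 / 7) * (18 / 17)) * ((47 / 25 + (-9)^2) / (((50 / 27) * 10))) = 1728.66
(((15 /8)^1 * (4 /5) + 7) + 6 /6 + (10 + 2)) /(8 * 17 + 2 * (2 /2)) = 43 /276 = 0.16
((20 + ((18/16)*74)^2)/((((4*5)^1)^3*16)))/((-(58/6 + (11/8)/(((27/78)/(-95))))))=142983/968192000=0.00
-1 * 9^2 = -81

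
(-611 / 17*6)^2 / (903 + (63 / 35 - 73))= 67197780 / 1201951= 55.91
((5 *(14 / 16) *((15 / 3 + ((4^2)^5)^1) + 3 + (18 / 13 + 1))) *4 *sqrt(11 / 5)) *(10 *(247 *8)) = 72520234360 *sqrt(55) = 537824452344.45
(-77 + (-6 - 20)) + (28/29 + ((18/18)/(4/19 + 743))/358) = -14958685411/146604222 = -102.03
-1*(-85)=85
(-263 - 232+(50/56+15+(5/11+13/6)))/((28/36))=-1320819/2156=-612.62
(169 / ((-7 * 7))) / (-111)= 169 / 5439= 0.03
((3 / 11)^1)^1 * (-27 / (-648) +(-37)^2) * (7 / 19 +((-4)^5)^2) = 59509854637 / 152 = 391512201.56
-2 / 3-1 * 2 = -8 / 3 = -2.67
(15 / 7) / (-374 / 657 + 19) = 9855 / 84763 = 0.12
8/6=4/3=1.33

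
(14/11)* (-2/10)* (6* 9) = -13.75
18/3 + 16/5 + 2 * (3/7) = 352/35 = 10.06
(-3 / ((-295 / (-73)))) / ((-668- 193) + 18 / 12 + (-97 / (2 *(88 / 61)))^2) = -0.00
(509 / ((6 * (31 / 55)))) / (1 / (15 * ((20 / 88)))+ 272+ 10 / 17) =11897875 / 21571288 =0.55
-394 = -394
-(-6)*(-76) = -456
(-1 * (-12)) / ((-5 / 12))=-144 / 5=-28.80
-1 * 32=-32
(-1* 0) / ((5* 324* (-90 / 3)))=0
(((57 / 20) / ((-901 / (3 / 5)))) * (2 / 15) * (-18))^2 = 0.00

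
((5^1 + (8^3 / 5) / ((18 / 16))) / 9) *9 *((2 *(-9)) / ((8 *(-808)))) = 4321 / 16160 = 0.27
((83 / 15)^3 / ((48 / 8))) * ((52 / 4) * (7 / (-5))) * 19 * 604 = -298563156346 / 50625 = -5897543.83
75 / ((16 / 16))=75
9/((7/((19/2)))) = 171/14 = 12.21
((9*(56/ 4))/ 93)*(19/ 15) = 266/ 155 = 1.72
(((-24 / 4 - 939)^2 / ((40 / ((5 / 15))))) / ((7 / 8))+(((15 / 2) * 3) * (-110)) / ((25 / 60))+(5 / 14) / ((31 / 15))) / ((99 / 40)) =7421900 / 7161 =1036.43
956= 956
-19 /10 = -1.90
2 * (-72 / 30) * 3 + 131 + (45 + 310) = 2358 / 5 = 471.60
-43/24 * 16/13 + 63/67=-1.26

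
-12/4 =-3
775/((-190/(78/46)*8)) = -0.86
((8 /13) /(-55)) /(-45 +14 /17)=136 /536965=0.00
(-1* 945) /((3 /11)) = -3465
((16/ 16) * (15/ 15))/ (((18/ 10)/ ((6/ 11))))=10/ 33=0.30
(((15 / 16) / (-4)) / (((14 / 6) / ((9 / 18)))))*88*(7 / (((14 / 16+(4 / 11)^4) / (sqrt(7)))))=-161051*sqrt(7) / 4646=-91.71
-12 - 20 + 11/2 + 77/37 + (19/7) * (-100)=-153249/518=-295.85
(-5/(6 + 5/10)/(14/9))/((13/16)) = -720/1183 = -0.61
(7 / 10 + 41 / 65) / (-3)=-173 / 390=-0.44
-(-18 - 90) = 108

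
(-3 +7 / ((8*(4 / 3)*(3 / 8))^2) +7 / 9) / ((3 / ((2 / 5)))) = -257 / 1080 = -0.24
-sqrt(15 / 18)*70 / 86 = -35*sqrt(30) / 258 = -0.74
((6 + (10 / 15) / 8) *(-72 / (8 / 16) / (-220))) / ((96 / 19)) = 1387 / 1760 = 0.79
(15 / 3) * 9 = 45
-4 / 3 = -1.33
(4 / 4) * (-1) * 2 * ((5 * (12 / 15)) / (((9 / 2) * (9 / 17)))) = -272 / 81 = -3.36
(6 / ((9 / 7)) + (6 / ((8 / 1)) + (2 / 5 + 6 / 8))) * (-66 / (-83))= 2167 / 415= 5.22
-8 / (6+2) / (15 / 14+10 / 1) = -14 / 155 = -0.09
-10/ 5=-2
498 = 498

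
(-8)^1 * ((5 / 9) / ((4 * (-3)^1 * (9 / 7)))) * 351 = 910 / 9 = 101.11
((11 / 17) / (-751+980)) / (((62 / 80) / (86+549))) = 279400 / 120683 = 2.32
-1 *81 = -81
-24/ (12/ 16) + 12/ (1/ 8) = 64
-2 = -2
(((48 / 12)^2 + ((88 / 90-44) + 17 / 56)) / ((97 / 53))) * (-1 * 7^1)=3568543 / 34920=102.19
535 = 535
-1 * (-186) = 186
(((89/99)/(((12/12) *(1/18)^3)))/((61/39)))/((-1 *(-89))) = 25272/671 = 37.66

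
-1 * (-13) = 13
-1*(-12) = 12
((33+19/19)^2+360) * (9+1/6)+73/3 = 13921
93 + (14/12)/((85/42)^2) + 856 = 6858583/7225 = 949.28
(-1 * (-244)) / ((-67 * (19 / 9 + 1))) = -1.17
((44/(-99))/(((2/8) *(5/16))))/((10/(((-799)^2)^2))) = -52167147110528/225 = -231853987157.90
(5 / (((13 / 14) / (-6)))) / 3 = -140 / 13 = -10.77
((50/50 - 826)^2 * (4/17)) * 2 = 5445000/17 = 320294.12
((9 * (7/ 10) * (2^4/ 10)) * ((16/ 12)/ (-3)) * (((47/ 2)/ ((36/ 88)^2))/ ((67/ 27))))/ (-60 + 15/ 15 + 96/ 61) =77707168/ 17602575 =4.41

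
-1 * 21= -21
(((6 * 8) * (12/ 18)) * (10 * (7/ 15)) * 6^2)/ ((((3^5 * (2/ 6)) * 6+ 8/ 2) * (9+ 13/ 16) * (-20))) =-1536/ 27475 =-0.06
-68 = -68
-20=-20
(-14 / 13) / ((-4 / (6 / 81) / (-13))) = -7 / 27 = -0.26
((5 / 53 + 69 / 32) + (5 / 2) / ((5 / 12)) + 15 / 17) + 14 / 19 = 5406747 / 547808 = 9.87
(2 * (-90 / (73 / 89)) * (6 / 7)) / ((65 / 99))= -1903176 / 6643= -286.49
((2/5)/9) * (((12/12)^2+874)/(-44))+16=2993/198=15.12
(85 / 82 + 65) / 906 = 1805 / 24764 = 0.07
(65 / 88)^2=4225 / 7744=0.55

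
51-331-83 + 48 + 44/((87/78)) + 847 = 16572/29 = 571.45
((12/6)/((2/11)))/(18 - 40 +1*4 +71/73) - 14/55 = -0.90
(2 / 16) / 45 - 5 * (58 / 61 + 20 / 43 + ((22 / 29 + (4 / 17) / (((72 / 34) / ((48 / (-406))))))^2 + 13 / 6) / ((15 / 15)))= -805066476493 / 38912834520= -20.69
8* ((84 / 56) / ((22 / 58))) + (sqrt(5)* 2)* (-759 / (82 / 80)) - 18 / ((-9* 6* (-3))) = 3121 / 99 - 60720* sqrt(5) / 41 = -3280.04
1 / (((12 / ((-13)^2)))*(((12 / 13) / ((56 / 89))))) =15379 / 1602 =9.60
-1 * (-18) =18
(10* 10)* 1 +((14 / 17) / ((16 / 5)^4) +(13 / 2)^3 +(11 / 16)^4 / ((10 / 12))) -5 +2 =517924123 / 1392640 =371.90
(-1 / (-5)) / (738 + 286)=1 / 5120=0.00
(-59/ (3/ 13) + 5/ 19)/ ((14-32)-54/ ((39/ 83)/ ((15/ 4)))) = 378508/ 665361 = 0.57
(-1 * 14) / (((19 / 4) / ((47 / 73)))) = -2632 / 1387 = -1.90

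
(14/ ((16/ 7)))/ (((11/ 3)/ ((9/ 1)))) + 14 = 29.03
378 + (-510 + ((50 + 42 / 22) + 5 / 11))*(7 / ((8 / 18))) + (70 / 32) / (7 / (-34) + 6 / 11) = -76257545 / 11176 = -6823.33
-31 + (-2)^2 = -27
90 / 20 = 9 / 2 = 4.50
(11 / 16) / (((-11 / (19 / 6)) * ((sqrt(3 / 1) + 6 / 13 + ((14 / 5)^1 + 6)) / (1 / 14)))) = -53105 / 33573984 + 80275 * sqrt(3) / 470035776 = -0.00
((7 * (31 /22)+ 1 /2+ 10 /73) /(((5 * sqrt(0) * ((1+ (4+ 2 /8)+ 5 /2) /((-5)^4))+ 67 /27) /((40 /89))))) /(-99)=-1011840 /52671179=-0.02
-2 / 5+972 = 971.60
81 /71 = 1.14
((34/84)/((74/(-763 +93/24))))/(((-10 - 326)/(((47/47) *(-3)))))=-0.04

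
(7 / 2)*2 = 7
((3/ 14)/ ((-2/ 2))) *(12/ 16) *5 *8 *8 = -51.43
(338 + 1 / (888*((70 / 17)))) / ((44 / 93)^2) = 60572109651 / 40113920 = 1510.00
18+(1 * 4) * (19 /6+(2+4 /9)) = 364 /9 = 40.44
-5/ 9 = -0.56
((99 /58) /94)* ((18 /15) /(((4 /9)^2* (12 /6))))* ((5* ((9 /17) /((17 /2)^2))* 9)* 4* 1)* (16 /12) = 649539 /6696419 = 0.10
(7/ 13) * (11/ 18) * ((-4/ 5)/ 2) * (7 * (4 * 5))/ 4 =-539/ 117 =-4.61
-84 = -84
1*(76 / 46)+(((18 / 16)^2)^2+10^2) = 9727351 / 94208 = 103.25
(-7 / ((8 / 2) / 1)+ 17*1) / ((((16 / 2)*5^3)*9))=0.00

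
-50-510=-560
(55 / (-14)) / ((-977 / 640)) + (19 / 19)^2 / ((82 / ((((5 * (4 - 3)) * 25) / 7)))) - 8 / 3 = 209591 / 1682394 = 0.12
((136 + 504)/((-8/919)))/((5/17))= -249968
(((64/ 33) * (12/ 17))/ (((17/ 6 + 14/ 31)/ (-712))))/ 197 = -33902592/ 22508629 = -1.51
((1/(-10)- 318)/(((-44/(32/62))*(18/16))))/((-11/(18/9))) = -101792/168795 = -0.60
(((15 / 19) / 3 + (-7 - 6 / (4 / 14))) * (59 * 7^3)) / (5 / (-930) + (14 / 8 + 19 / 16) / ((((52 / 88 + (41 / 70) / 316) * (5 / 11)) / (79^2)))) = -15894826825913 / 1926755255346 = -8.25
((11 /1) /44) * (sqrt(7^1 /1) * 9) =9 * sqrt(7) /4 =5.95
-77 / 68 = -1.13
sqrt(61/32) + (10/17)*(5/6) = 25/51 + sqrt(122)/8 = 1.87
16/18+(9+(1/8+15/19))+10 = 28459/1368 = 20.80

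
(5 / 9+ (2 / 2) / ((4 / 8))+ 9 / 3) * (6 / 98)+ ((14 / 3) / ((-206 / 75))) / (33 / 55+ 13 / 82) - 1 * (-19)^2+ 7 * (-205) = -8466041996 / 4708851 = -1797.90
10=10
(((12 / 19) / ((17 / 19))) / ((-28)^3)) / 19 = -3 / 1772624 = -0.00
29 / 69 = 0.42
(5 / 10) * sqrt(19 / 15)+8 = sqrt(285) / 30+8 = 8.56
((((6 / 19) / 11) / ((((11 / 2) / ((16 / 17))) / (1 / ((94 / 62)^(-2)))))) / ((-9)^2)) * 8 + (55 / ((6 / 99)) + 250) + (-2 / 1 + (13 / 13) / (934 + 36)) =568312933298098 / 491832001485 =1155.50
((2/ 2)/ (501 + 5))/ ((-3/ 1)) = -0.00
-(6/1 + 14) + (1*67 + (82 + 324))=453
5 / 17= 0.29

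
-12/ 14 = -6/ 7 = -0.86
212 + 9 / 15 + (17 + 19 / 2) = 2391 / 10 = 239.10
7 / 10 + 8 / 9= 143 / 90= 1.59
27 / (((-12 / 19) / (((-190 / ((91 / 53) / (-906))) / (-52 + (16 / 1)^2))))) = -130008735 / 6188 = -21009.81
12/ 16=3/ 4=0.75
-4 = -4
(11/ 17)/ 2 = 11/ 34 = 0.32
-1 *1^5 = -1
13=13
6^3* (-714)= -154224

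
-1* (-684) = 684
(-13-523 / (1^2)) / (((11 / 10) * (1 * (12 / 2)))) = -2680 / 33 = -81.21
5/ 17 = 0.29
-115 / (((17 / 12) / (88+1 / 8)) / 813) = -197741925 / 34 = -5815938.97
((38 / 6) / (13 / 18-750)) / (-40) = 57 / 269740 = 0.00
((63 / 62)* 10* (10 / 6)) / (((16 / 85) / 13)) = 580125 / 496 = 1169.61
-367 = -367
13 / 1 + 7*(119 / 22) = 1119 / 22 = 50.86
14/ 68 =7/ 34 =0.21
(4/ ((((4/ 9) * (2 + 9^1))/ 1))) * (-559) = -5031/ 11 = -457.36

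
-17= -17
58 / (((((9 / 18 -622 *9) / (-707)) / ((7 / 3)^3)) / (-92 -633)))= -4078866820 / 60453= -67471.70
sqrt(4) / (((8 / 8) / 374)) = 748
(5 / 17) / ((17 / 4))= 20 / 289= 0.07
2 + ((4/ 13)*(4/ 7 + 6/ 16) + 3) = 963/ 182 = 5.29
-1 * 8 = -8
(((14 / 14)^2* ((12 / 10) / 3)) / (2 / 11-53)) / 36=-11 / 52290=-0.00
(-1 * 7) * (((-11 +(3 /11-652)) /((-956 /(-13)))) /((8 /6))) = 995085 /21032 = 47.31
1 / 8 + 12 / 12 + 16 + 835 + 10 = 6897 / 8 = 862.12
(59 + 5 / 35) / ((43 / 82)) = 33948 / 301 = 112.78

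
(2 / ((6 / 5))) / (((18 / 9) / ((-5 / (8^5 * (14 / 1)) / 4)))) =-0.00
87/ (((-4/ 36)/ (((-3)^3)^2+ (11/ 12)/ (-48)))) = -36530691/ 64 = -570792.05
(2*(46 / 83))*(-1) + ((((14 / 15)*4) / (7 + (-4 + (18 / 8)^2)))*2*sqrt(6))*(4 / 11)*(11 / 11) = -92 / 83 + 7168*sqrt(6) / 21285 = -0.28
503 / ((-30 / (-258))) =21629 / 5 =4325.80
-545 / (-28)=545 / 28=19.46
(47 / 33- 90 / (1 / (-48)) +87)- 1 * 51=143795 / 33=4357.42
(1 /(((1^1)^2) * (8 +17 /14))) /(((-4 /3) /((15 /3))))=-35 /86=-0.41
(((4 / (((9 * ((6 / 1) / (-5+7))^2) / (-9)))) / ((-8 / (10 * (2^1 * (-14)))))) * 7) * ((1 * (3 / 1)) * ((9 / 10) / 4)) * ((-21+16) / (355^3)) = 147 / 17895550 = 0.00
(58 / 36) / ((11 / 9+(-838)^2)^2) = 261 / 79890033045698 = 0.00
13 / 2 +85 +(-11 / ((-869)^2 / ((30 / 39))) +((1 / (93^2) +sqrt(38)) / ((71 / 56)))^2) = 6272 *sqrt(38) / 43599609 +77498618793180195973 / 673083132676835166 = 115.14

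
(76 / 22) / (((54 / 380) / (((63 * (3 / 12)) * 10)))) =126350 / 33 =3828.79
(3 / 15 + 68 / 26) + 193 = 12728 / 65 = 195.82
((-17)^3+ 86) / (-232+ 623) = -4827 / 391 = -12.35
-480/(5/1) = -96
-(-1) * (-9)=-9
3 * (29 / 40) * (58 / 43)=2523 / 860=2.93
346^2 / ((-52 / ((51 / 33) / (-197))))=18.06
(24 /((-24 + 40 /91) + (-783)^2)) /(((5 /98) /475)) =4066608 /11157791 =0.36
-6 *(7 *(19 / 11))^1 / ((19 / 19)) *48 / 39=-12768 / 143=-89.29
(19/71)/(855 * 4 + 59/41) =779/9959809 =0.00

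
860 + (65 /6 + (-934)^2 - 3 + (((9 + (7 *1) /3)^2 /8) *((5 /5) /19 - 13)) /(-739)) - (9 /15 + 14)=122607347949 /140410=873209.51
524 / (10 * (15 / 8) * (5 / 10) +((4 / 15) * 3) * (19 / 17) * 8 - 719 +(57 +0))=-356320 / 438921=-0.81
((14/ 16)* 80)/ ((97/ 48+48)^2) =23040/ 823543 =0.03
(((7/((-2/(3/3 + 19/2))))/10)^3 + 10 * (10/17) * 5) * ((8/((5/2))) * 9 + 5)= -3718150579/5440000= -683.48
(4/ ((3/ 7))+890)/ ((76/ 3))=71/ 2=35.50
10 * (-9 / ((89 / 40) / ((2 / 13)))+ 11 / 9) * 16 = 999520 / 10413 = 95.99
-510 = -510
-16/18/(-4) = 2/9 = 0.22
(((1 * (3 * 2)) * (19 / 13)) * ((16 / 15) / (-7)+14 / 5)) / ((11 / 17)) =179588 / 5005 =35.88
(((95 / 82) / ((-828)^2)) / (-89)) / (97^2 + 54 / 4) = -19 / 9428892284304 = -0.00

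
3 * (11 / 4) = 33 / 4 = 8.25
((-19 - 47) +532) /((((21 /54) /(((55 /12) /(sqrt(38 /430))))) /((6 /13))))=230670 *sqrt(4085) /1729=8526.92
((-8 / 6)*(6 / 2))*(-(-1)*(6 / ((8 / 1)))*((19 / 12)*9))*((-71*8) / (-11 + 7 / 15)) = -182115 / 79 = -2305.25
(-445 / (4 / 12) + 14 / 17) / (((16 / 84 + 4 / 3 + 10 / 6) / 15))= -7144515 / 1139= -6272.62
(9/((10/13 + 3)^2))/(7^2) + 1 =1.01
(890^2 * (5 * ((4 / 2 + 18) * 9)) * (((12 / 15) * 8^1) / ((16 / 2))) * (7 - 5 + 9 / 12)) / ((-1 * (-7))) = 1568358000 / 7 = 224051142.86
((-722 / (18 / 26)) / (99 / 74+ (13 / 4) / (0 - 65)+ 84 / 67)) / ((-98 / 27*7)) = 698036820 / 43221773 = 16.15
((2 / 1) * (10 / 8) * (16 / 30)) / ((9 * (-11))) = -4 / 297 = -0.01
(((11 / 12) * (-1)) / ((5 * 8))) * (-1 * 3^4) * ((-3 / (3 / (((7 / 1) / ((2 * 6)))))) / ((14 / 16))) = -99 / 80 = -1.24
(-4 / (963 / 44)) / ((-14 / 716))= 63008 / 6741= 9.35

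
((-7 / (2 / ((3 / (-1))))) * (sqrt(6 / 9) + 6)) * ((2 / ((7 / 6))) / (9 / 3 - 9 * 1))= -18 - sqrt(6)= -20.45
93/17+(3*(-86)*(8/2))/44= -3363/187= -17.98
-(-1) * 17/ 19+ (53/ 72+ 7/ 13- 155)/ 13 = -10.93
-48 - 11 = -59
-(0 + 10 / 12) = -0.83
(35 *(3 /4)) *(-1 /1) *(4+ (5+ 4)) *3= -4095 /4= -1023.75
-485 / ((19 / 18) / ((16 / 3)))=-46560 / 19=-2450.53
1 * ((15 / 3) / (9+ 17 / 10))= 50 / 107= 0.47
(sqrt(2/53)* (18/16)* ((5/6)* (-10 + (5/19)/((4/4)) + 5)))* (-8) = 675* sqrt(106)/1007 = 6.90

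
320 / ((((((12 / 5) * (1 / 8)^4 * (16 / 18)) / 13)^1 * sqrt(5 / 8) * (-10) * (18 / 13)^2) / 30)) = -44994560 * sqrt(10) / 9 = -15809476.88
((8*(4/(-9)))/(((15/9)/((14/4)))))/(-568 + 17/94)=1504/114375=0.01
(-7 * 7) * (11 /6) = -539 /6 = -89.83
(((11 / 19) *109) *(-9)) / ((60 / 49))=-176253 / 380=-463.82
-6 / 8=-3 / 4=-0.75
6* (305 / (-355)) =-366 / 71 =-5.15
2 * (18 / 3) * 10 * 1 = 120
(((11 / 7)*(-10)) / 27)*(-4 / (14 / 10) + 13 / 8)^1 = 1265 / 1764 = 0.72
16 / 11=1.45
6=6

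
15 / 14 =1.07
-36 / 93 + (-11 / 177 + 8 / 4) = 8509 / 5487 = 1.55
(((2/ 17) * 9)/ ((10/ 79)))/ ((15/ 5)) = 237/ 85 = 2.79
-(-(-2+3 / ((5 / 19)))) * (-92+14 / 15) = -856.03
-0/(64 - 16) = 0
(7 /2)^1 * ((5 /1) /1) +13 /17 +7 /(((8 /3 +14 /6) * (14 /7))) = 1612 /85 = 18.96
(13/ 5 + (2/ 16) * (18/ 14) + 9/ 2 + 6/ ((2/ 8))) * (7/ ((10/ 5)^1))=8753/ 80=109.41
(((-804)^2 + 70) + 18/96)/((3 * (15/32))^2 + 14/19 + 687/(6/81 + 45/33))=1345.28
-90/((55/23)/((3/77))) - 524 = -445070/847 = -525.47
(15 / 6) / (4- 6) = -5 / 4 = -1.25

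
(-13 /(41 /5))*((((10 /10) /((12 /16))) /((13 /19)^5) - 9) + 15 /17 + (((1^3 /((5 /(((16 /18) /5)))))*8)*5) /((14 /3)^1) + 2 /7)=-904422872 /418047357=-2.16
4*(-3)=-12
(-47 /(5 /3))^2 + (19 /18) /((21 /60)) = 1257253 /1575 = 798.26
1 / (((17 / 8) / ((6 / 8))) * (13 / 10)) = 0.27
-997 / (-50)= 997 / 50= 19.94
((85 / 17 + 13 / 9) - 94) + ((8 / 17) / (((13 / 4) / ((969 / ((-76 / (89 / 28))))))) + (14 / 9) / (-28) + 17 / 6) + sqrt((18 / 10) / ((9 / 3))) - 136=-185623 / 819 + sqrt(15) / 5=-225.87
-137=-137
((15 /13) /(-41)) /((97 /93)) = -0.03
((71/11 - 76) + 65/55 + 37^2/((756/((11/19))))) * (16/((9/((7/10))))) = -21272158/253935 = -83.77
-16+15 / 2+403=789 / 2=394.50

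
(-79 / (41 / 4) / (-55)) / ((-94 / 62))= -0.09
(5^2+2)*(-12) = -324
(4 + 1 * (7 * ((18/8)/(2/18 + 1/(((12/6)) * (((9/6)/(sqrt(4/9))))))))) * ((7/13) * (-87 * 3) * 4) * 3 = -1123605/13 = -86431.15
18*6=108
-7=-7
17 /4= 4.25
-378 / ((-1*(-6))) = -63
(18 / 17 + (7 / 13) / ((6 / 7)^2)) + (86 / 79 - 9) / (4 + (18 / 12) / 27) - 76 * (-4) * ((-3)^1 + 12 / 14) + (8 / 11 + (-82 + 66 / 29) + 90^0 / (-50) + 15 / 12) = -934075768278179 / 1280688358950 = -729.35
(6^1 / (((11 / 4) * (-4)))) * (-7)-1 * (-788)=8710 / 11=791.82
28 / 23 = 1.22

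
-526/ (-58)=263/ 29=9.07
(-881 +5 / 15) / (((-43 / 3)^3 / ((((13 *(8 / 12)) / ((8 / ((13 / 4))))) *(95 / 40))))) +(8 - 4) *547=2190.50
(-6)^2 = 36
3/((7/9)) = 27/7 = 3.86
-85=-85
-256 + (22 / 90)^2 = -255.94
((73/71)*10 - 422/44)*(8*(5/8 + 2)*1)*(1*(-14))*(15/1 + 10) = -3965325/781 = -5077.24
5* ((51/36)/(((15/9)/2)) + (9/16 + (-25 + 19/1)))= -299/16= -18.69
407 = 407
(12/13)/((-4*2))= -3/26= -0.12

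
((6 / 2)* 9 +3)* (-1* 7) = -210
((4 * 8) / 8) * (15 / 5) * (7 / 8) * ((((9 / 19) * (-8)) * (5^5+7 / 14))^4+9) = 413250026033731005 / 2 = 206625013016865502.50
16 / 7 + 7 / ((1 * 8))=177 / 56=3.16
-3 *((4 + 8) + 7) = -57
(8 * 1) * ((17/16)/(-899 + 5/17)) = -289/30556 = -0.01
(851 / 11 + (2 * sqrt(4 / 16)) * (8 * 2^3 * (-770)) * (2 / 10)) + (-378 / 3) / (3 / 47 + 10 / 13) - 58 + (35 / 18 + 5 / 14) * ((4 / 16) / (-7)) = -98647525027 / 9876636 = -9987.97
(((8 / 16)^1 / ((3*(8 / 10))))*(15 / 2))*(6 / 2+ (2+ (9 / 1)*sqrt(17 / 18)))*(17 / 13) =2125 / 208+ 1275*sqrt(34) / 416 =28.09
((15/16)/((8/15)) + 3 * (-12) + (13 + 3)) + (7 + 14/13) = -10.17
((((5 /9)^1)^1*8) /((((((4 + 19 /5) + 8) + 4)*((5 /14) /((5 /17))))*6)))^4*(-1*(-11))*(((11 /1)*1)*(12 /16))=960400000000 /11745862038222147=0.00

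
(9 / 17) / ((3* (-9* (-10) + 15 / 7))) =7 / 3655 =0.00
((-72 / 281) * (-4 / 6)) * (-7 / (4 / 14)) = -1176 / 281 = -4.19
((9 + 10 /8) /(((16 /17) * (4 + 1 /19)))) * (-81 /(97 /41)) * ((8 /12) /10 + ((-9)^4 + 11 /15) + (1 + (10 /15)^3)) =-103087498143 /170720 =-603839.61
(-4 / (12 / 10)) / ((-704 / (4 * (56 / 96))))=35 / 3168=0.01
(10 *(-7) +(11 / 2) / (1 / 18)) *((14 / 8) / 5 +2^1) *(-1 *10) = -1363 / 2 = -681.50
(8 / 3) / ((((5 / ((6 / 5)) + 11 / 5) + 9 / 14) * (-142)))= -35 / 13064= -0.00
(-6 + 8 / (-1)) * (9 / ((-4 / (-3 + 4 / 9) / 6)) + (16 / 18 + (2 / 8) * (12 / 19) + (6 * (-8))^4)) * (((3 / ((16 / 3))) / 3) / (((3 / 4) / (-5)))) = 63542165015 / 684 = 92897902.07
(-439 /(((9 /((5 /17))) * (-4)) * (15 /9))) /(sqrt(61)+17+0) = 439 /2736 - 439 * sqrt(61) /46512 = 0.09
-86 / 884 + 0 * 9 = -43 / 442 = -0.10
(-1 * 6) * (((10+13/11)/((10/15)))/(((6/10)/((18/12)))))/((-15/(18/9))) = 369/11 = 33.55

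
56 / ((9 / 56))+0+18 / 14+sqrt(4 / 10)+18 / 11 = 352.00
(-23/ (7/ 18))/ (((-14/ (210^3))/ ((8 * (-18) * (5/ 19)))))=-28168560000/ 19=-1482555789.47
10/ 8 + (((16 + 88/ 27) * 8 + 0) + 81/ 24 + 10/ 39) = 446347/ 2808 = 158.96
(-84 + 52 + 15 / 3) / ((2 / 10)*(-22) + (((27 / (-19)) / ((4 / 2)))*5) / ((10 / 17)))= 10260 / 3967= 2.59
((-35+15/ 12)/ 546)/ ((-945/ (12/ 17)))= 1/ 21658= 0.00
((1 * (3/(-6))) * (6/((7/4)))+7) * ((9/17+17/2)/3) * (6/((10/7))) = 11359/170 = 66.82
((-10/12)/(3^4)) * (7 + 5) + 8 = 638/81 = 7.88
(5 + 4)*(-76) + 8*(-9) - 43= -799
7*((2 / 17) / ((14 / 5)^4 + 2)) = 4375 / 337161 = 0.01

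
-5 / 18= -0.28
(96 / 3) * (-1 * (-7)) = 224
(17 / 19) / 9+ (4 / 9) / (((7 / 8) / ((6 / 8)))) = 575 / 1197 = 0.48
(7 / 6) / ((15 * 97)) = 7 / 8730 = 0.00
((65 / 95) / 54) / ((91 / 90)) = 0.01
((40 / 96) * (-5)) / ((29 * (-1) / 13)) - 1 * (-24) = 8677 / 348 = 24.93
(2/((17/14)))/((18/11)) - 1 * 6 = -764/153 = -4.99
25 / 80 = 5 / 16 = 0.31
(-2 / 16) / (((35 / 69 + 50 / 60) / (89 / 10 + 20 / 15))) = -7061 / 7400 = -0.95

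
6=6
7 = 7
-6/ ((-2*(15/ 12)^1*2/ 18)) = 21.60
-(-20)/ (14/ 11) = 110/ 7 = 15.71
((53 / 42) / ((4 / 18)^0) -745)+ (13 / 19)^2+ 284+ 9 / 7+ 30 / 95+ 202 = -3876445 / 15162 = -255.67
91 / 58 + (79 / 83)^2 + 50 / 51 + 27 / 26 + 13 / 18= 4145288377 / 794728818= 5.22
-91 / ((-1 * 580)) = 91 / 580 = 0.16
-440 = -440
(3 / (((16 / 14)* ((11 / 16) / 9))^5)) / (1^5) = 95273908128 / 161051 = 591576.01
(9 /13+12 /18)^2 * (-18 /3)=-5618 /507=-11.08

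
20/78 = 10/39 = 0.26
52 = 52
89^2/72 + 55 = 11881/72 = 165.01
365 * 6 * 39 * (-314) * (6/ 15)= -10727496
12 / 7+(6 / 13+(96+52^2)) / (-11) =-253126 / 1001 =-252.87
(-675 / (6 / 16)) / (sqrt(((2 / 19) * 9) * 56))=-150 * sqrt(133) / 7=-247.13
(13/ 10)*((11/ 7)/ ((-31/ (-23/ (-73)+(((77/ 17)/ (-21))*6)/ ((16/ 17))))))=88517/ 1267280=0.07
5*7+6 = 41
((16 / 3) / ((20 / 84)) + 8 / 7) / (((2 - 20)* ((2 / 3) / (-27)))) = 1854 / 35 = 52.97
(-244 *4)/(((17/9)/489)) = -4295376/17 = -252669.18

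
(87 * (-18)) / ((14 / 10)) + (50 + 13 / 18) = -134549 / 126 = -1067.85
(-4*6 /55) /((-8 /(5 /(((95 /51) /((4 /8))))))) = 153 /2090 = 0.07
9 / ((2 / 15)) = 135 / 2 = 67.50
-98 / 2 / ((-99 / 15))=245 / 33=7.42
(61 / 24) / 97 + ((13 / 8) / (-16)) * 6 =-10861 / 18624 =-0.58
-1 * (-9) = 9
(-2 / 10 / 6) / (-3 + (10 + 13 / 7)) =-0.00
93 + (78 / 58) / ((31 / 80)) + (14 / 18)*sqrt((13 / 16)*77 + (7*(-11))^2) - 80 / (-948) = 7*sqrt(95865) / 36 + 20572279 / 213063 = 156.76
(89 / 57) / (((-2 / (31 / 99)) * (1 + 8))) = -2759 / 101574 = -0.03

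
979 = 979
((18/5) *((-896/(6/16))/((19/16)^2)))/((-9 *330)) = 1835008/893475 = 2.05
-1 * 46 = -46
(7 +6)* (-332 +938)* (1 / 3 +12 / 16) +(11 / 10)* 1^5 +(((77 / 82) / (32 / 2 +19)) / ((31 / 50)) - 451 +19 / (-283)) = 14539827219 / 1798465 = 8084.58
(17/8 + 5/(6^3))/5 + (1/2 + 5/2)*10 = 4108/135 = 30.43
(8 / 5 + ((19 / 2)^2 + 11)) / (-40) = -2057 / 800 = -2.57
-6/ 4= -3/ 2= -1.50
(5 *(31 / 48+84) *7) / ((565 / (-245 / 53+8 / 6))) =-14874643 / 862416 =-17.25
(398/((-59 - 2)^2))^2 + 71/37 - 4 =-2.07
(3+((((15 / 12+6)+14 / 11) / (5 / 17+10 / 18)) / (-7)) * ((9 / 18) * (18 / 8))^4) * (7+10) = 392952093 / 32800768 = 11.98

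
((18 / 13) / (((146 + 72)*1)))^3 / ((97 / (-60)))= -43740 / 275982335161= -0.00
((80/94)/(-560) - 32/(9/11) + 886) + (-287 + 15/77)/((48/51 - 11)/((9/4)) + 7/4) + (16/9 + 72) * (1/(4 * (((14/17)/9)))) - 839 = 3794692877/12051270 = 314.88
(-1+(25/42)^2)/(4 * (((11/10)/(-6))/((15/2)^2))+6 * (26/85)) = -7261125/20492192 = -0.35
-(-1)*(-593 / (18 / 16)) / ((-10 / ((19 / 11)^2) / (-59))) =-50521228 / 5445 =-9278.46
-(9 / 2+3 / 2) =-6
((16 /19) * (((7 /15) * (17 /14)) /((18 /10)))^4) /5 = 83521 /50486895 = 0.00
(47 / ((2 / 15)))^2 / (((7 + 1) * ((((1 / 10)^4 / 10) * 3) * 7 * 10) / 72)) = 3727687500 / 7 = 532526785.71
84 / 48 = 7 / 4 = 1.75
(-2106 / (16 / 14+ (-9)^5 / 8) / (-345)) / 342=-2184 / 903014615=-0.00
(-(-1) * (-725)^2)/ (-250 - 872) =-525625/ 1122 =-468.47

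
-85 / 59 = -1.44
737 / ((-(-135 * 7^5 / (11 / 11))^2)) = -737 / 5148111413025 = -0.00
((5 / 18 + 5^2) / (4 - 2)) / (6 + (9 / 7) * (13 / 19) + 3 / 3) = 60515 / 37728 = 1.60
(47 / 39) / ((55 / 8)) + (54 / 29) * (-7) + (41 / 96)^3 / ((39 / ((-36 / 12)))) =-236011807267 / 18345000960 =-12.87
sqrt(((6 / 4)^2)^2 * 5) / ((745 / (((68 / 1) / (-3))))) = -51 * sqrt(5) / 745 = -0.15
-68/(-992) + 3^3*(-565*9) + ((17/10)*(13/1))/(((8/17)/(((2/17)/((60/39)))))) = -3404825237/24800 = -137291.34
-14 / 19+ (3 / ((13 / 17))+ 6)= 2269 / 247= 9.19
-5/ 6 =-0.83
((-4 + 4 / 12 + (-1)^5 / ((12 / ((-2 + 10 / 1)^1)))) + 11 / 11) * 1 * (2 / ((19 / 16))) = -320 / 57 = -5.61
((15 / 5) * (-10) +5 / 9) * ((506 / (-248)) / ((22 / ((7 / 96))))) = 42665 / 214272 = 0.20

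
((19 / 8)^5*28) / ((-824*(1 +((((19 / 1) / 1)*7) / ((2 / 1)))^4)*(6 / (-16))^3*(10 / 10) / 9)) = 17332693 / 773490621864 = 0.00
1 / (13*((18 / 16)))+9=1061 / 117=9.07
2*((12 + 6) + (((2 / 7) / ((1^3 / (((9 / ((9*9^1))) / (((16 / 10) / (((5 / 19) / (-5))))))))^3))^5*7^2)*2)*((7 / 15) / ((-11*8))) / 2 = -10609089468711037427239269670074412212425440015987 / 111142842053163249237744729876970032701919555747840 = -0.10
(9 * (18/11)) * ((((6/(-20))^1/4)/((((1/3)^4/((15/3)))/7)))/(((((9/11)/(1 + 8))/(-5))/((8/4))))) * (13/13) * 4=1377810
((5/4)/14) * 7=0.62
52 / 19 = 2.74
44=44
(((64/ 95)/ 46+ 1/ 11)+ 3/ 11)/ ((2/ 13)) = 59098/ 24035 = 2.46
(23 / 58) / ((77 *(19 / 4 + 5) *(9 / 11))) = 46 / 71253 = 0.00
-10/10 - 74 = -75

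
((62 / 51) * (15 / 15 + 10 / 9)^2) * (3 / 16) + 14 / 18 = 19759 / 11016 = 1.79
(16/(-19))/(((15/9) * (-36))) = 4/285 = 0.01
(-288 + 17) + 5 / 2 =-537 / 2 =-268.50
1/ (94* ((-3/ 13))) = -13/ 282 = -0.05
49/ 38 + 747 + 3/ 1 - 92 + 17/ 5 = 125911/ 190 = 662.69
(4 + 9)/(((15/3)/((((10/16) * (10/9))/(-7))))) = -65/252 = -0.26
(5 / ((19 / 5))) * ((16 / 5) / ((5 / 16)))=256 / 19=13.47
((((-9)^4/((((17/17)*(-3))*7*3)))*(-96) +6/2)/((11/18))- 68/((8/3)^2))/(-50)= -327.10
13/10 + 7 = 83/10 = 8.30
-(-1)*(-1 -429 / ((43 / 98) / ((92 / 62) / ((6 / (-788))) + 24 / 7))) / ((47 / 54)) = 13474076706 / 62651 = 215065.63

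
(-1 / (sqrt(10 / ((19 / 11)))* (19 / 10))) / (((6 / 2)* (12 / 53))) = -53* sqrt(2090) / 7524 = -0.32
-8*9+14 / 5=-346 / 5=-69.20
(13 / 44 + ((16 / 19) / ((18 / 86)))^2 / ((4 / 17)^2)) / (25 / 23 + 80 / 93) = 268494607501 / 1786235220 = 150.31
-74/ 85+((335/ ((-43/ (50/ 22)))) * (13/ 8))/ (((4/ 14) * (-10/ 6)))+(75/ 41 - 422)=-9511142497/ 26374480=-360.62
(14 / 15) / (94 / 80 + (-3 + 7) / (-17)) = 1904 / 1917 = 0.99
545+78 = 623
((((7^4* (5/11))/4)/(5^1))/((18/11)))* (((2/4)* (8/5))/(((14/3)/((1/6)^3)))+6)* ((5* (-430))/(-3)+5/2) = 2238124049/15552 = 143912.30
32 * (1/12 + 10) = 968/3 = 322.67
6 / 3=2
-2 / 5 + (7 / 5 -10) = -9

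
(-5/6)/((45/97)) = -97/54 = -1.80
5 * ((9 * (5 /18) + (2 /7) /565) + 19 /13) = 407417 /20566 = 19.81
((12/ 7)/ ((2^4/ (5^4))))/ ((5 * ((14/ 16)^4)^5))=108086391056891904000/ 558545864083284007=193.51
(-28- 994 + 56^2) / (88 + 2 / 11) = 11627 / 485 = 23.97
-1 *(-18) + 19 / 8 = 20.38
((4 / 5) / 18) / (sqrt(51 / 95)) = 2 * sqrt(4845) / 2295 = 0.06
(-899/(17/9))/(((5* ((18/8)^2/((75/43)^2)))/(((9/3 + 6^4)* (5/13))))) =-11678010000/408629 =-28578.51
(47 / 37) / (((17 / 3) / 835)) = 117735 / 629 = 187.18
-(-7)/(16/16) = 7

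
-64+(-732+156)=-640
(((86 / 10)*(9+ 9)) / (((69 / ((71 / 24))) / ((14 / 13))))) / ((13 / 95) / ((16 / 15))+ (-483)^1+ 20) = -0.02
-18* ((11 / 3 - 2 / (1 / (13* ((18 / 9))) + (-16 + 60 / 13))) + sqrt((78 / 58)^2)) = -798864 / 8555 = -93.38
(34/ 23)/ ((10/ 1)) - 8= -903/ 115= -7.85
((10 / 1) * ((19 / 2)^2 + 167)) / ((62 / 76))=97755 / 31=3153.39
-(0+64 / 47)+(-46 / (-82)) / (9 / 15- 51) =-666653 / 485604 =-1.37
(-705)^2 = 497025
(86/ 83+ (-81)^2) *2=1089298/ 83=13124.07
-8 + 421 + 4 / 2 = 415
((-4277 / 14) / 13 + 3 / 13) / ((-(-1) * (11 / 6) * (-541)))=165 / 7033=0.02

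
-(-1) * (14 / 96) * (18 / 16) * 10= 1.64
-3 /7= -0.43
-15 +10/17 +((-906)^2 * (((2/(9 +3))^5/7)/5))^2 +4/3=-3869095183/971611200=-3.98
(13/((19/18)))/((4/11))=1287/38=33.87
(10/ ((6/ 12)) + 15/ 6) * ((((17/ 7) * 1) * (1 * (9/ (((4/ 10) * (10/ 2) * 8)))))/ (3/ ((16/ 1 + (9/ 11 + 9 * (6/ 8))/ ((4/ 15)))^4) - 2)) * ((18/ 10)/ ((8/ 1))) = -46132076221639155513/ 13341184317844909568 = -3.46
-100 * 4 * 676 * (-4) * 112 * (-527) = -63840358400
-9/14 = -0.64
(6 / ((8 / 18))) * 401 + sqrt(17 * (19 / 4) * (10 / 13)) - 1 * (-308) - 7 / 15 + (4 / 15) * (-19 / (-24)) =sqrt(41990) / 26 + 257456 / 45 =5729.13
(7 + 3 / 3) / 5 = 8 / 5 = 1.60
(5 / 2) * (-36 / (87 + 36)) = -30 / 41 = -0.73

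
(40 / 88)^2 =25 / 121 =0.21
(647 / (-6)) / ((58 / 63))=-13587 / 116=-117.13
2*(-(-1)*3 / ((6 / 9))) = 9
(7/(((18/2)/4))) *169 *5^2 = 118300/9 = 13144.44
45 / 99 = 5 / 11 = 0.45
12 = 12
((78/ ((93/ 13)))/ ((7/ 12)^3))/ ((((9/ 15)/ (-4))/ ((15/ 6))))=-9734400/ 10633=-915.49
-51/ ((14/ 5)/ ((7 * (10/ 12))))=-425/ 4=-106.25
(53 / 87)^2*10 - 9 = -40031 / 7569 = -5.29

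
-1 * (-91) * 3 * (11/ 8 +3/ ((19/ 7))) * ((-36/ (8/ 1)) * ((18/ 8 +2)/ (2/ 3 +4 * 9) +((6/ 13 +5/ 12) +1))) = -42775551/ 7040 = -6076.07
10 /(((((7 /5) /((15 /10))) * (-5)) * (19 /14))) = -30 /19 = -1.58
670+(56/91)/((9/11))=670.75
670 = 670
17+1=18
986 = 986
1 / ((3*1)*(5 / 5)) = 0.33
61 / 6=10.17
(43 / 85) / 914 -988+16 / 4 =-76446917 / 77690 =-984.00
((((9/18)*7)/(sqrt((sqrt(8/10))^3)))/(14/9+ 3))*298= 270.66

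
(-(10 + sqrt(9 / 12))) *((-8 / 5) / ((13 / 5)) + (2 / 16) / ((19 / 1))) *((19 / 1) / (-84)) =-2005 / 1456- 401 *sqrt(3) / 5824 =-1.50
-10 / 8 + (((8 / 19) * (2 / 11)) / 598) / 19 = -5936613 / 4749316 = -1.25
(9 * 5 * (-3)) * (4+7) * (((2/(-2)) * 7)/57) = 3465/19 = 182.37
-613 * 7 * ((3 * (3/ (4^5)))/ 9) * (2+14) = -4291/ 64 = -67.05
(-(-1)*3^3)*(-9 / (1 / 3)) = -729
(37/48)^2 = 1369/2304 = 0.59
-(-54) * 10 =540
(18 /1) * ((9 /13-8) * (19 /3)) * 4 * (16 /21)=-231040 /91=-2538.90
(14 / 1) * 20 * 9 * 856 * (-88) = -189826560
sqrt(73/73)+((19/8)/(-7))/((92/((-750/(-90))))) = 14981/15456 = 0.97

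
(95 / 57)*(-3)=-5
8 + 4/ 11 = 8.36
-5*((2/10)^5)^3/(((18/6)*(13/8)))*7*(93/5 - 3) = -112/30517578125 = -0.00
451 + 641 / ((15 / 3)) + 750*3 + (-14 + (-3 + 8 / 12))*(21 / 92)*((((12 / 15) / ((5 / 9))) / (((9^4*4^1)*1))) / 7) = 4743719591 / 1676700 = 2829.20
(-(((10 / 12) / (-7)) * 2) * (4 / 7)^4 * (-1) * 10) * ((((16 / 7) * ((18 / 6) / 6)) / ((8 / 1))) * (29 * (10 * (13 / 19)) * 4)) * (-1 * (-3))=-193024000 / 2235331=-86.35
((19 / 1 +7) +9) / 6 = 35 / 6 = 5.83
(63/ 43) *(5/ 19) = 0.39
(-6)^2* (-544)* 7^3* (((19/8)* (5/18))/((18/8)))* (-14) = 248167360/9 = 27574151.11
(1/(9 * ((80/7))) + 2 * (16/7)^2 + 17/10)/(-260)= -428959/9172800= -0.05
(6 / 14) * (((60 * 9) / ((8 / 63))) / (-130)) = -729 / 52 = -14.02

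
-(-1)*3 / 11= 3 / 11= 0.27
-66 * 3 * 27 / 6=-891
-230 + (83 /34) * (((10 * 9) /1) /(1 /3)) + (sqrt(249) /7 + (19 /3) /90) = sqrt(249) /7 + 1969973 /4590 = 431.44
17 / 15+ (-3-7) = -133 / 15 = -8.87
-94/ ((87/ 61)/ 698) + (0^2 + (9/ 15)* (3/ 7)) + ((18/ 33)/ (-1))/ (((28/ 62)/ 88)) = -140404477/ 3045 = -46109.84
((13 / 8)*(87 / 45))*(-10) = -377 / 12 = -31.42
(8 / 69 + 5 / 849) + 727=4732836 / 6509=727.12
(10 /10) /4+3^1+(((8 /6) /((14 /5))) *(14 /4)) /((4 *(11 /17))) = 257 /66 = 3.89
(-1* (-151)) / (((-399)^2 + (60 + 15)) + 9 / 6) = 302 / 318555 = 0.00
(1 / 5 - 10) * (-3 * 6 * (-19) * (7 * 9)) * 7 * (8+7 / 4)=-144110421 / 10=-14411042.10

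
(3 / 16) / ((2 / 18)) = 27 / 16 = 1.69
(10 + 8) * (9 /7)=23.14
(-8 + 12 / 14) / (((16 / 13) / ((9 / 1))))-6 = -3261 / 56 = -58.23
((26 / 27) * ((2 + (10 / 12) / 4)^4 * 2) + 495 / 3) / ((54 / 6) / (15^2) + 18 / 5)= 11802294325 / 203793408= 57.91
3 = 3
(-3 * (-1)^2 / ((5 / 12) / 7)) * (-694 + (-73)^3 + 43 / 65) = 6383455344 / 325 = 19641401.06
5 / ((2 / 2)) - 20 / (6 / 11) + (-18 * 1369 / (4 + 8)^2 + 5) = -4747 / 24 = -197.79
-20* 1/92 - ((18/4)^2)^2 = -150983/368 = -410.28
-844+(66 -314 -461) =-1553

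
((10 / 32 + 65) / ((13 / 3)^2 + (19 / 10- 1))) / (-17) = -4275 / 21896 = -0.20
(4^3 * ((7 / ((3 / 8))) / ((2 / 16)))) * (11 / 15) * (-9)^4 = 229920768 / 5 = 45984153.60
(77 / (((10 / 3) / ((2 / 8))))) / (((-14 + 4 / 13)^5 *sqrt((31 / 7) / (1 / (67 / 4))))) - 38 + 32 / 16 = -36 - 85768683 *sqrt(14539) / 7422778544366720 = -36.00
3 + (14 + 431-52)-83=313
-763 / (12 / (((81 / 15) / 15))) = -2289 / 100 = -22.89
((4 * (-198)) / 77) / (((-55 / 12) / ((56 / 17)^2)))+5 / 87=33754739 / 1382865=24.41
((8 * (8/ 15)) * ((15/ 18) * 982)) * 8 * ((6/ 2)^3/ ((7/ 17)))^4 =1239822991738368/ 2401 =516377755826.06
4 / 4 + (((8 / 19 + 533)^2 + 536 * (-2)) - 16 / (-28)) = 716322602 / 2527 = 283467.59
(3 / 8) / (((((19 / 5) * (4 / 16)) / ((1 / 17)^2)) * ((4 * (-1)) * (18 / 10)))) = -25 / 131784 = -0.00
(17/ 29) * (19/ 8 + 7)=1275/ 232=5.50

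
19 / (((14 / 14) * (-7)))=-19 / 7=-2.71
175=175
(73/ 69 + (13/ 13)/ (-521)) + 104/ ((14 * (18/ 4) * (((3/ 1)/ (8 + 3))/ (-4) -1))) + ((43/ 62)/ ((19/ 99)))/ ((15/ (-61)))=-3173529696217/ 208986995070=-15.19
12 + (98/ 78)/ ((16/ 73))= 11065/ 624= 17.73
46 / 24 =23 / 12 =1.92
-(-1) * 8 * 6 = 48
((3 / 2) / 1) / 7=3 / 14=0.21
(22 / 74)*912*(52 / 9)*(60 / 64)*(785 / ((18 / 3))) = 192148.20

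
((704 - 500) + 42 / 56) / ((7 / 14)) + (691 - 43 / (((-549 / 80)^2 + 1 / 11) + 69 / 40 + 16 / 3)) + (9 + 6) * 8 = 27946306273 / 22912306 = 1219.71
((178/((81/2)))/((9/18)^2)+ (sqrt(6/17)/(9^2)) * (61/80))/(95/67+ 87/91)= 371917 * sqrt(102)/1594455840+ 4341064/586197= 7.41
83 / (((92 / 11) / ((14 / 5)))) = 6391 / 230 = 27.79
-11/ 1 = -11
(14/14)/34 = 0.03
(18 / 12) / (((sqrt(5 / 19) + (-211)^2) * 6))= 845899 / 150641077496 - sqrt(95) / 150641077496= 0.00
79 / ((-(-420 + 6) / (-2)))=-0.38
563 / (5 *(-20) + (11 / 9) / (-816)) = -4134672 / 734411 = -5.63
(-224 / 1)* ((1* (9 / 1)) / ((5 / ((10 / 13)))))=-310.15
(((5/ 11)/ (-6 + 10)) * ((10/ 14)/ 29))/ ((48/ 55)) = 125/ 38976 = 0.00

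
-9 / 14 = -0.64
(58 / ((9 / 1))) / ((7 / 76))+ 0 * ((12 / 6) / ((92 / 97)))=4408 / 63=69.97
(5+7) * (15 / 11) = 180 / 11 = 16.36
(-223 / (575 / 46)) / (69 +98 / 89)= -0.25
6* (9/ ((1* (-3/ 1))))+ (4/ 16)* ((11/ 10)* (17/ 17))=-709/ 40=-17.72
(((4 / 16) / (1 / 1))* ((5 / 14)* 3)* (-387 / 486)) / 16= -215 / 16128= -0.01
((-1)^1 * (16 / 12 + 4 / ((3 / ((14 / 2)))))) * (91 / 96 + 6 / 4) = -235 / 9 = -26.11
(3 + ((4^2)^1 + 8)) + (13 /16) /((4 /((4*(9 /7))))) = 3141 /112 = 28.04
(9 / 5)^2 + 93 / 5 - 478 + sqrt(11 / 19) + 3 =-11329 / 25 + sqrt(209) / 19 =-452.40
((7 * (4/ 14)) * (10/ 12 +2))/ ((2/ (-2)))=-17/ 3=-5.67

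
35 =35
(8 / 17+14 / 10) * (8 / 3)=424 / 85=4.99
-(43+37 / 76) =-3305 / 76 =-43.49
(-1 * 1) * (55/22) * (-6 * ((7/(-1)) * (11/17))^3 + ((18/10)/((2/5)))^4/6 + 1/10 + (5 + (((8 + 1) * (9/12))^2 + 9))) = -538894833/314432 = -1713.87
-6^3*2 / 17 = -25.41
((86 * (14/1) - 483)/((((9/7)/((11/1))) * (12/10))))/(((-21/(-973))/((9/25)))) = 7716863/90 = 85742.92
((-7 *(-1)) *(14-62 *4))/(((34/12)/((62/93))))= -6552/17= -385.41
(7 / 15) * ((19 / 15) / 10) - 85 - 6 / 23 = -4409191 / 51750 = -85.20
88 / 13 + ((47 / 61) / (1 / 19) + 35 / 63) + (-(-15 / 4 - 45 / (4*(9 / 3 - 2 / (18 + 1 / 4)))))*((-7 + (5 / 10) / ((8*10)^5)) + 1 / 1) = -18861018053735327 / 789528969216000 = -23.89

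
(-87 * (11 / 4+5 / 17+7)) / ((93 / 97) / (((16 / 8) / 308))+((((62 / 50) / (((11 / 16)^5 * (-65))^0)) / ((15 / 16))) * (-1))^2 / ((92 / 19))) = -18642410296875 / 3157652802296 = -5.90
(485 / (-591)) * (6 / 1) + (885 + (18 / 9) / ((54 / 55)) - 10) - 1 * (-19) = 4739831 / 5319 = 891.11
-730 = -730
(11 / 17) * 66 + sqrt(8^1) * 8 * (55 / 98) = 440 * sqrt(2) / 49 + 726 / 17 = 55.40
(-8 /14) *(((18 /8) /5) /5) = -9 /175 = -0.05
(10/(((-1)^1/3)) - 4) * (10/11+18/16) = -69.16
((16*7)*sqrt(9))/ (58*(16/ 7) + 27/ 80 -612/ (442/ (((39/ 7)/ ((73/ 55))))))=13735680/ 5195717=2.64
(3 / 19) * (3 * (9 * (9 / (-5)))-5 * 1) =-804 / 95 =-8.46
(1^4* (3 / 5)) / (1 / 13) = 39 / 5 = 7.80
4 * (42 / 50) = 84 / 25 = 3.36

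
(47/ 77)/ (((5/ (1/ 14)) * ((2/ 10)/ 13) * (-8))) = -611/ 8624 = -0.07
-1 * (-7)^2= -49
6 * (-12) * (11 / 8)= -99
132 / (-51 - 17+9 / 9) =-132 / 67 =-1.97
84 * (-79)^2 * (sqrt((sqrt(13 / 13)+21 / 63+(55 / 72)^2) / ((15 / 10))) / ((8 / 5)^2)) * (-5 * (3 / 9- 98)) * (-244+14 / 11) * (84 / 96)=-4984113308125 * sqrt(59622) / 50688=-24009660630.80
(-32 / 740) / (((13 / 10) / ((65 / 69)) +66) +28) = -0.00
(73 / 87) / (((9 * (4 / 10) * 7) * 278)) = 365 / 3047436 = 0.00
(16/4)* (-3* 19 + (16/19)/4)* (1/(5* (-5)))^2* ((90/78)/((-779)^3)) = 996/1122731705125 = 0.00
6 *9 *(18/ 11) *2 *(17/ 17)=1944/ 11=176.73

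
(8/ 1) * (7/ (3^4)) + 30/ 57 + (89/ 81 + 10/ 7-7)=-35066/ 10773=-3.25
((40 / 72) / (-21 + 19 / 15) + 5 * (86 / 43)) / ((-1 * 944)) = -8855 / 838272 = -0.01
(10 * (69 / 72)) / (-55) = -23 / 132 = -0.17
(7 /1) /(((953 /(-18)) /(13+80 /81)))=-15862 /8577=-1.85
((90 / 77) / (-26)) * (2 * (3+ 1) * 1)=-360 / 1001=-0.36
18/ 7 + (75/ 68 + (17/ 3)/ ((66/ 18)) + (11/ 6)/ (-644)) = 3769621/ 722568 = 5.22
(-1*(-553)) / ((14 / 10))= 395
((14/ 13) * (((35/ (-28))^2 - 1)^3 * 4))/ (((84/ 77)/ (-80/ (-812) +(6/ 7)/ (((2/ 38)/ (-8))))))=-17660511/ 193024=-91.49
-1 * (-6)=6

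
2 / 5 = 0.40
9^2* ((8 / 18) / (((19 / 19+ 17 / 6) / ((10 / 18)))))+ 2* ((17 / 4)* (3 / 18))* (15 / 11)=7235 / 1012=7.15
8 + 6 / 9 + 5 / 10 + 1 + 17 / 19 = 1261 / 114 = 11.06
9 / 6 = 3 / 2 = 1.50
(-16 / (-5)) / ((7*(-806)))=-8 / 14105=-0.00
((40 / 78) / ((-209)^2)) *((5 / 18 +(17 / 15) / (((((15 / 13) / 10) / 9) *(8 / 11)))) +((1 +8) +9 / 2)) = 24359 / 15332031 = 0.00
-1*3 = -3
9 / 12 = 3 / 4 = 0.75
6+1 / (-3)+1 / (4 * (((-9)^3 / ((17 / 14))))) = 5.67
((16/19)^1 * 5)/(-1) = -80/19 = -4.21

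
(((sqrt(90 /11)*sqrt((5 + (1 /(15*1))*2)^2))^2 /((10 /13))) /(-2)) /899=-7007 /44950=-0.16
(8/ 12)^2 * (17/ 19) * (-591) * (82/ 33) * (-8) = 8787776/ 1881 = 4671.86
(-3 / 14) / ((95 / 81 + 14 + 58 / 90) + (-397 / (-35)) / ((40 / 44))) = -6075 / 802147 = -0.01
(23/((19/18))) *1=414/19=21.79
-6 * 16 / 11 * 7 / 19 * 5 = -16.08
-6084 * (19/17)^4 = -792872964/83521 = -9493.10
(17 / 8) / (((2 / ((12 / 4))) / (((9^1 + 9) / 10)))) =459 / 80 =5.74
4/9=0.44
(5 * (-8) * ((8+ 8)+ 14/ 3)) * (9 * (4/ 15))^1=-1984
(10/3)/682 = 5/1023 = 0.00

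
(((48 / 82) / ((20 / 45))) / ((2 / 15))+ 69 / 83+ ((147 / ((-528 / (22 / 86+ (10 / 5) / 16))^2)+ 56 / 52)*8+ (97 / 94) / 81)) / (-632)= -1492294165741484419 / 48770531694427226112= -0.03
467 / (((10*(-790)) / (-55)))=5137 / 1580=3.25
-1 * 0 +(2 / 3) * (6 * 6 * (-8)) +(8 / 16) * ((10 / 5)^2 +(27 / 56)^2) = -1190951 / 6272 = -189.88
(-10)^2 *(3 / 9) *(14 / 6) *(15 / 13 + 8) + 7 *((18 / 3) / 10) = 418957 / 585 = 716.17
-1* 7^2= -49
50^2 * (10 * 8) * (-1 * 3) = -600000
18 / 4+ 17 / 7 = 97 / 14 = 6.93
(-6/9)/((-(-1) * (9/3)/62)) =-124/9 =-13.78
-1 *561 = -561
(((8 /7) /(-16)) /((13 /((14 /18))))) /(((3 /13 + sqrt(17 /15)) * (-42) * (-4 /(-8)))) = -5 /114996 + 13 * sqrt(255) /1034964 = 0.00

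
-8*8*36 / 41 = -2304 / 41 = -56.20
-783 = -783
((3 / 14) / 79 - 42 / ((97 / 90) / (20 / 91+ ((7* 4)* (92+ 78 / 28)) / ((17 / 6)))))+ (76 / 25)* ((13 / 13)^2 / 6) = -36510.61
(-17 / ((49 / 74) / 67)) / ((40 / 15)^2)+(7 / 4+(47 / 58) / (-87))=-240.15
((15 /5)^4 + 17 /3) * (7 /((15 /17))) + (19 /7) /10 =687.83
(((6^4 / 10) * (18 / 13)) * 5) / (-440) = -1458 / 715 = -2.04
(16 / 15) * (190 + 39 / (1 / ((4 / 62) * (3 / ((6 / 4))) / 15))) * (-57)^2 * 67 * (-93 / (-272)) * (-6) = -38532503196 / 425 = -90664713.40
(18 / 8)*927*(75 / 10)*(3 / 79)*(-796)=-74711565 / 158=-472858.01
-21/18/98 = -1/84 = -0.01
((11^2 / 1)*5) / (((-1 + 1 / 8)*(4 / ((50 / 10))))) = -6050 / 7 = -864.29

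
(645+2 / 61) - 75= 34772 / 61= 570.03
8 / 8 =1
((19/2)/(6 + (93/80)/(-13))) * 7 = 69160/6147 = 11.25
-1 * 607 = -607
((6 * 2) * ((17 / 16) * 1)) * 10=255 / 2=127.50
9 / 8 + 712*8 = 45577 / 8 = 5697.12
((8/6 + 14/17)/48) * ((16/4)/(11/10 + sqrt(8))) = -3025/103887 + 5500 * sqrt(2)/103887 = 0.05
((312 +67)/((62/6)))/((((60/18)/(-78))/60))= -1596348/31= -51495.10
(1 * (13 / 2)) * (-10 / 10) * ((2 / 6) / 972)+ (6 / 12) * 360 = 1049747 / 5832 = 180.00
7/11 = 0.64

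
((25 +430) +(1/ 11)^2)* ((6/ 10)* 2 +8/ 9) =1725088/ 1815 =950.46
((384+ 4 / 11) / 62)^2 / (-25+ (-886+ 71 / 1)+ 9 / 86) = -384333656 / 8399092911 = -0.05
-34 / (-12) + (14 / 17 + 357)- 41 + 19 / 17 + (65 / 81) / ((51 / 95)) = 2662589 / 8262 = 322.27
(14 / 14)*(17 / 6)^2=289 / 36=8.03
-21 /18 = -7 /6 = -1.17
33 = 33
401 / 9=44.56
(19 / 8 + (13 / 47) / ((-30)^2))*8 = 200951 / 10575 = 19.00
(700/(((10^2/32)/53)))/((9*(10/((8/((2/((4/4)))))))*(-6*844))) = -2968/28485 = -0.10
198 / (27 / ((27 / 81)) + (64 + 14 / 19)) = 1254 / 923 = 1.36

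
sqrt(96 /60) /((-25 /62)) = -124 * sqrt(10) /125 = -3.14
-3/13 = -0.23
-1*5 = -5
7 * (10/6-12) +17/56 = -12101/168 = -72.03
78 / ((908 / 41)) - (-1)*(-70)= -30181 / 454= -66.48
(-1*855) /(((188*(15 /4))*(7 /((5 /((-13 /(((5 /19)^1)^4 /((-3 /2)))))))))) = -6250 /29335943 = -0.00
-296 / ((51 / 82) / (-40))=970880 / 51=19036.86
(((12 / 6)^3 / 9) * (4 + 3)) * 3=56 / 3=18.67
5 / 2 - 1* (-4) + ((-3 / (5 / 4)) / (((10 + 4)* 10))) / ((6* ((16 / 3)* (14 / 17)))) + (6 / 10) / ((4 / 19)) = 732989 / 78400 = 9.35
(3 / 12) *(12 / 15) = 1 / 5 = 0.20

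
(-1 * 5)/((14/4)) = -10/7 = -1.43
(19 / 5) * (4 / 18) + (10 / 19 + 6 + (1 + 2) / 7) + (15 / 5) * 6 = 154409 / 5985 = 25.80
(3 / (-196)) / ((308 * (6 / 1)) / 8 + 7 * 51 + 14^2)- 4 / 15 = -614701 / 2304960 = -0.27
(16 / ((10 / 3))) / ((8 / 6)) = 18 / 5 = 3.60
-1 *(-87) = 87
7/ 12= 0.58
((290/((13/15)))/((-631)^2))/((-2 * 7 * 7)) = -0.00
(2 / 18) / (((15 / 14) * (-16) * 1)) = -7 / 1080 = -0.01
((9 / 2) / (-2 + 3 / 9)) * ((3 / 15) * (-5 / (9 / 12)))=18 / 5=3.60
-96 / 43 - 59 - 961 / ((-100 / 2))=-90327 / 2150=-42.01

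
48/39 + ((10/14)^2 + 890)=568039/637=891.74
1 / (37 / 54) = 1.46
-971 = -971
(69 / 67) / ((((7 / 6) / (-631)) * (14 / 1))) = -39.79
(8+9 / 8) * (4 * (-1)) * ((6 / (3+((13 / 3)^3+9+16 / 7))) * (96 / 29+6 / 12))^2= -1146234630177 / 549762105362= -2.08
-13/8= -1.62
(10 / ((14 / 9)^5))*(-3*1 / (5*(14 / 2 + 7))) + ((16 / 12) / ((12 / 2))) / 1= 5935213 / 33882912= 0.18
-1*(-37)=37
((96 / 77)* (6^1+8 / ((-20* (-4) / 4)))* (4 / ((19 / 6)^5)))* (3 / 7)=286654464 / 6673086805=0.04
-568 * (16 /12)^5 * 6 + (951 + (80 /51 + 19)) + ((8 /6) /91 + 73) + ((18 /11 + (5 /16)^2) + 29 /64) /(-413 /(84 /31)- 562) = -10071114955600351 /756276865344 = -13316.70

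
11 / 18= 0.61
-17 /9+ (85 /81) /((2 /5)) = 0.73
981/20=49.05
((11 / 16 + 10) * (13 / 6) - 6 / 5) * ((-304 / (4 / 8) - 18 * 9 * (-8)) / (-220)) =-68.66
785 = 785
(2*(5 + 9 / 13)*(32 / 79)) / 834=2368 / 428259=0.01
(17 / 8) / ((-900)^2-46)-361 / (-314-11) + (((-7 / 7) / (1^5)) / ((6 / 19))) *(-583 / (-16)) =-1443892408363 / 12635282400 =-114.27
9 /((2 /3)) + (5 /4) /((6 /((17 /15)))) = 989 /72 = 13.74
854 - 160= 694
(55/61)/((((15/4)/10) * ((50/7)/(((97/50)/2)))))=7469/22875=0.33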